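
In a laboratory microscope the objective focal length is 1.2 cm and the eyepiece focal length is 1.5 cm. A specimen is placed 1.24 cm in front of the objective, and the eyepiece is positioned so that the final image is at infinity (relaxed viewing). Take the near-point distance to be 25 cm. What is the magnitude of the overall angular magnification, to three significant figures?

500

Objective: 1/d_i = 1/f_obj - 1/d_o = 1/1.2 - 1/1.24 = 0.02688 cm^-1, so d_i = 37.200 cm.
m_obj = -d_i/d_o = -37.200/1.24 = -30.000.
Eyepiece angular magnification (image at infinity): M_eye = D/f_e = 25/1.5 = 16.667.
Overall M = m_obj x M_eye = (-30.000)(16.667) = -500.00.
|M| = 500.00.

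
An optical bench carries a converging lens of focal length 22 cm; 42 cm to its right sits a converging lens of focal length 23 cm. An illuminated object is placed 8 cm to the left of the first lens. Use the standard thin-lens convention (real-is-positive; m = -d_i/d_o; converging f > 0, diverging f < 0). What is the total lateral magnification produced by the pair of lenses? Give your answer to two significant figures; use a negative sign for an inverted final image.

-1.1

Applying the thin-lens equation to the first lens, 1/22 = 1/8 + 1/d_i1, which gives d_i1 = -12.571 cm.
Its lateral magnification is m_1 = -d_i1/d_o1 = -(-12.571)/8 = 1.5714.
The intermediate image is virtual, 12.571 cm to the left of lens 1, so d_o2 = L - d_i1 = 42 - (-12.571) = 54.571 cm.
Applying the thin-lens equation again with f_2 = 23 cm and d_o2 = 54.571 cm gives d_i2 = 39.756 cm.
m_2 = -(39.756)/(54.571) = -0.7285.
Overall magnification: m = m_1 m_2 = -1.1448.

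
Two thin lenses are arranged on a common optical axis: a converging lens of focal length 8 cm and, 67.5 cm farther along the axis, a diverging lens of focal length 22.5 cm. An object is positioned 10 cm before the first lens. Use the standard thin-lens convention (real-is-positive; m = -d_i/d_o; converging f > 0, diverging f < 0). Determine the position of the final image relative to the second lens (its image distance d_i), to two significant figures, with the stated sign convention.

-12 cm

Lens 1: 1/d_i1 = 1/f_1 - 1/d_o1 = 1/8 - 1/10 = 0.02500 cm^-1, so d_i1 = 40.000 cm.
Object distance for lens 2: d_o2 = 67.5 - 40.000 = 27.500 cm.
Lens 2: 1/d_i2 = 1/f_2 - 1/d_o2 = 1/(-22.5) - 1/(27.500) = -0.08081 cm^-1, so d_i2 = -12.375 cm.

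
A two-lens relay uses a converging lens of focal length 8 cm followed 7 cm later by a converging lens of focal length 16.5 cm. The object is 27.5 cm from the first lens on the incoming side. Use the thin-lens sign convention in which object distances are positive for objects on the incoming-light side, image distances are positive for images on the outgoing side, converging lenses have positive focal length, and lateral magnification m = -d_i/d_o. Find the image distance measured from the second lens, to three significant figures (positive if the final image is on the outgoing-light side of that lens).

First lens: d_i1 = 1/(1/8 - 1/27.5) = 11.282 cm.
This image would form 11.282 cm past lens 1, i.e. 4.282 cm beyond lens 2, so it is a virtual object for lens 2: d_o2 = 7 - 11.282 = -4.282 cm.
Second lens: d_i2 = 1/(1/16.5 - 1/(-4.282)) = 3.400 cm.

3.40 cm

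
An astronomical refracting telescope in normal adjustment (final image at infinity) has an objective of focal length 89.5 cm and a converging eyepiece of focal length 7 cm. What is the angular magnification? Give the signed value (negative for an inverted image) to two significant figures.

M = -f_obj/f_eye = -89.5/(7) = -12.786.

-13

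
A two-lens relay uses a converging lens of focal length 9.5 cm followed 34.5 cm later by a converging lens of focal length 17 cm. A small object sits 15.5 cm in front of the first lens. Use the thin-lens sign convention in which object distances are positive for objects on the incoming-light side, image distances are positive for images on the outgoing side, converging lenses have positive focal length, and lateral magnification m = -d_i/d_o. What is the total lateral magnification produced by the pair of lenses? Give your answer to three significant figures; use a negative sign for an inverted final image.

First lens: d_i1 = 1/(1/9.5 - 1/15.5) = 24.542 cm.
m_1 = -(24.542)/15.5 = -1.5833.
The intermediate image is 24.542 cm to the right of lens 1, so d_o2 = L - d_i1 = 34.5 - 24.542 = 9.958 cm.
Second lens: d_i2 = 1/(1/17 - 1/(9.958)) = -24.041 cm.
m_2 = -(-24.041)/(9.958) = 2.4142.
Overall magnification: m = m_1 m_2 = -3.8225.

-3.82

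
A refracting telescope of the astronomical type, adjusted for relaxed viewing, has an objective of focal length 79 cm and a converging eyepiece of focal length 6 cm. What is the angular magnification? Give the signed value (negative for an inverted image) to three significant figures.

-13.2

M = -f_obj/f_eye = -79/(6) = -13.167.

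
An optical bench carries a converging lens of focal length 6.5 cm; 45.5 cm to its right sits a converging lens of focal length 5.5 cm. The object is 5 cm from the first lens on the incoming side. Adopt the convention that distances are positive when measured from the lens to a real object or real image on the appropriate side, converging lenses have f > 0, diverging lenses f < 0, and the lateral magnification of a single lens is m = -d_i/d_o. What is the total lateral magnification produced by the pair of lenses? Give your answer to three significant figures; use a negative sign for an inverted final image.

Applying the thin-lens equation to the first lens, 1/6.5 = 1/5 + 1/d_i1, which gives d_i1 = -21.667 cm.
Its lateral magnification is m_1 = -d_i1/d_o1 = -(-21.667)/5 = 4.3333.
The intermediate image is virtual, 21.667 cm to the left of lens 1, so d_o2 = L - d_i1 = 45.5 - (-21.667) = 67.167 cm.
Applying the thin-lens equation again with f_2 = 5.5 cm and d_o2 = 67.167 cm gives d_i2 = 5.991 cm.
m_2 = -(5.991)/(67.167) = -0.0892.
Total m = m_1 x m_2 = (4.3333)(-0.0892) = -0.3865.

-0.386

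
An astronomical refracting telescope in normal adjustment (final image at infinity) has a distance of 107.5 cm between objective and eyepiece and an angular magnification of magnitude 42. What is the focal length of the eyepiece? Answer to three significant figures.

In normal adjustment the tube length equals f_obj + f_eye and |M| = f_obj/f_eye.
So f_obj = 42 f_eye and 42 f_eye + f_eye = 107.5 cm, giving f_eye = 107.5/43 = 2.500 cm and f_obj = 105.000 cm.

2.50 cm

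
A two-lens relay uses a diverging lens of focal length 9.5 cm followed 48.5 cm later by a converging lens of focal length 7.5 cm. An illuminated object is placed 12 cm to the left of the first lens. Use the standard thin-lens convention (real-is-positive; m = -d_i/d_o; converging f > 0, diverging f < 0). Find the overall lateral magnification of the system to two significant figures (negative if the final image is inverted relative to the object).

Applying the thin-lens equation to the first lens, 1/(-9.5) = 1/12 + 1/d_i1, which gives d_i1 = -5.302 cm.
Its lateral magnification is m_1 = -d_i1/d_o1 = -(-5.302)/12 = 0.4419.
With d_i1 < 0 the first image is virtual and lies on the object side; the object distance for lens 2 is d_o2 = 48.5 - (-5.302) = 53.802 cm.
Applying the thin-lens equation again with f_2 = 7.5 cm and d_o2 = 53.802 cm gives d_i2 = 8.715 cm.
m_2 = -(8.715)/(53.802) = -0.1620.
Total m = m_1 x m_2 = (0.4419)(-0.1620) = -0.0716.

-0.072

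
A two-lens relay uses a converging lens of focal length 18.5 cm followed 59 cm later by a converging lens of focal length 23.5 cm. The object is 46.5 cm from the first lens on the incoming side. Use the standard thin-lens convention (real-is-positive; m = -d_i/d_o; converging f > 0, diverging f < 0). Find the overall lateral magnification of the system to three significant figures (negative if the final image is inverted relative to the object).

3.25

Lens 1: 1/d_i1 = 1/f_1 - 1/d_o1 = 1/18.5 - 1/46.5 = 0.03255 cm^-1, so d_i1 = 30.723 cm.
m_1 = -(30.723)/46.5 = -0.6607.
The intermediate image is 30.723 cm to the right of lens 1, so d_o2 = L - d_i1 = 59 - 30.723 = 28.277 cm.
Lens 2: 1/d_i2 = 1/f_2 - 1/d_o2 = 1/23.5 - 1/(28.277) = 0.00719 cm^-1, so d_i2 = 139.111 cm.
m_2 = -(139.111)/(28.277) = -4.9196.
The system's lateral magnification is m_1 m_2 = (-0.6607)(-4.9196) = 3.2505.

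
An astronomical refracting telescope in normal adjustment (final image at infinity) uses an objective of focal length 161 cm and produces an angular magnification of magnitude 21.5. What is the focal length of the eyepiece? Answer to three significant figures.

|M| = f_obj/f_eye, so f_eye = f_obj/|M| = 161/21.5 = 7.488 cm.

7.49 cm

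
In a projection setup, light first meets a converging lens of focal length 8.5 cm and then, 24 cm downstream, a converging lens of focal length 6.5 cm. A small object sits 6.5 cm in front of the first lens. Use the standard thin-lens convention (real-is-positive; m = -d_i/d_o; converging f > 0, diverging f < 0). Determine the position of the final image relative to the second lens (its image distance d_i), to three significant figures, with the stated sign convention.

7.44 cm

First lens: d_i1 = 1/(1/8.5 - 1/6.5) = -27.625 cm.
The intermediate image is virtual, 27.625 cm to the left of lens 1, so d_o2 = L - d_i1 = 24 - (-27.625) = 51.625 cm.
Second lens: d_i2 = 1/(1/6.5 - 1/(51.625)) = 7.436 cm.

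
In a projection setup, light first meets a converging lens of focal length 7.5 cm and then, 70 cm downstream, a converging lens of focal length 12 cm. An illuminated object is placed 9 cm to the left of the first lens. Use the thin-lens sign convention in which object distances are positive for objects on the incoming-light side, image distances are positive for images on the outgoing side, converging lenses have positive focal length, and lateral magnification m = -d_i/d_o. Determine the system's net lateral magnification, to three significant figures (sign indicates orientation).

4.62

First lens: d_i1 = 1/(1/7.5 - 1/9) = 45.000 cm.
m_1 = -(45.000)/9 = -5.0000.
The intermediate image is 45.000 cm to the right of lens 1, so d_o2 = L - d_i1 = 70 - 45.000 = 25.000 cm.
Second lens: d_i2 = 1/(1/12 - 1/(25.000)) = 23.077 cm.
m_2 = -(23.077)/(25.000) = -0.9231.
Total m = m_1 x m_2 = (-5.0000)(-0.9231) = 4.6154.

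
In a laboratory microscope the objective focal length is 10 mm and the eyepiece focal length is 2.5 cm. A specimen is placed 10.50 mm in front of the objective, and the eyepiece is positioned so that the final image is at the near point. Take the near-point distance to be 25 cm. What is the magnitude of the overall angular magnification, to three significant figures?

220

Convert to cm: f_obj = 10 mm = 1 cm; d_o = 10.50 mm = 1.05 cm.
Objective: 1/d_i = 1/f_obj - 1/d_o = 1/1 - 1/1.05 = 0.04762 cm^-1, so d_i = 21.000 cm.
m_obj = -d_i/d_o = -21.000/1.05 = -20.000.
Eyepiece angular magnification (image at near point): M_eye = 1 + D/f_e = 1 + 25/2.5 = 11.000.
Overall M = m_obj x M_eye = (-20.000)(11.000) = -220.00.
|M| = 220.00.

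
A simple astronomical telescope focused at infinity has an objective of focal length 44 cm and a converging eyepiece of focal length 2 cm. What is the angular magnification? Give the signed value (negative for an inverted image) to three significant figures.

-22.0

M = -f_obj/f_eye = -44/(2) = -22.000.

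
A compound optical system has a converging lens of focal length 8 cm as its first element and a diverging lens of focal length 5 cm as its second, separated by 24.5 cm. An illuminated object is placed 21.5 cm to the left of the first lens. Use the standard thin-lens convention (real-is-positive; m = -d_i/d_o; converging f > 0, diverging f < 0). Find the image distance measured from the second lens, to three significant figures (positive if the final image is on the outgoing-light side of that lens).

-3.51 cm

First lens: d_i1 = 1/(1/8 - 1/21.5) = 12.741 cm.
That image sits 11.759 cm in front of the second lens, so d_o2 = 11.759 cm.
Second lens: d_i2 = 1/(1/(-5) - 1/(11.759)) = -3.508 cm.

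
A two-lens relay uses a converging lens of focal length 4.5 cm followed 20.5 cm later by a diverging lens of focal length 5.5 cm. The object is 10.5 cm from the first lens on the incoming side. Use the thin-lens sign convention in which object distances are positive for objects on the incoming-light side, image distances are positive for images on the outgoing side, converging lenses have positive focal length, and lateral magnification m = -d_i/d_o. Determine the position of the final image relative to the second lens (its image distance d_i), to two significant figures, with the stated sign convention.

Applying the thin-lens equation to the first lens, 1/4.5 = 1/10.5 + 1/d_i1, which gives d_i1 = 7.875 cm.
That image sits 12.625 cm in front of the second lens, so d_o2 = 12.625 cm.
Applying the thin-lens equation again with f_2 = -5.5 cm and d_o2 = 12.625 cm gives d_i2 = -3.831 cm.

-3.8 cm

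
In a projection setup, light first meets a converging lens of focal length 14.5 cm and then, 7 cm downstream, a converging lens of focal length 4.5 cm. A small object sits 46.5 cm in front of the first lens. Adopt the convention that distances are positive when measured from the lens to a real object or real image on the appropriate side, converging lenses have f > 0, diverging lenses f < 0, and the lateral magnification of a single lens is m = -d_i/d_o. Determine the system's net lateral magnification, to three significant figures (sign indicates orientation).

First lens: d_i1 = 1/(1/14.5 - 1/46.5) = 21.070 cm.
m_1 = -(21.070)/46.5 = -0.4531.
Since 21.070 cm > 7 cm, the first image lies past the second lens and serves as a virtual object: d_o2 = L - d_i1 = -14.070 cm.
Second lens: d_i2 = 1/(1/4.5 - 1/(-14.070)) = 3.410 cm.
m_2 = -(3.410)/(-14.070) = 0.2423.
Total m = m_1 x m_2 = (-0.4531)(0.2423) = -0.1098.

-0.110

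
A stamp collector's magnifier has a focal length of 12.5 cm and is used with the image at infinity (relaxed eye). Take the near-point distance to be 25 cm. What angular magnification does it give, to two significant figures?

2.0

M = D/f = 25/12.5 = 2.000.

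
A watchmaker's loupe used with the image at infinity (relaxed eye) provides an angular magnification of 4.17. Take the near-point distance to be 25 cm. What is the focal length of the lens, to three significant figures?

For the image at infinity, M = D/f.
f = D/M = 25/4.17 = 5.995 cm.

6.00 cm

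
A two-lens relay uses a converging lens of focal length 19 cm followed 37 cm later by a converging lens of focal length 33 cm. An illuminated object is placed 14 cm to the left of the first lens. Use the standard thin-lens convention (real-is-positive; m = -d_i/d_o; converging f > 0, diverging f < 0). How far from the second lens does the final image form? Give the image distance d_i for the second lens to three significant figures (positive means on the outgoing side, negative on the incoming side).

52.0 cm

First lens: d_i1 = 1/(1/19 - 1/14) = -53.200 cm.
The intermediate image is virtual, 53.200 cm to the left of lens 1, so d_o2 = L - d_i1 = 37 - (-53.200) = 90.200 cm.
Second lens: d_i2 = 1/(1/33 - 1/(90.200)) = 52.038 cm.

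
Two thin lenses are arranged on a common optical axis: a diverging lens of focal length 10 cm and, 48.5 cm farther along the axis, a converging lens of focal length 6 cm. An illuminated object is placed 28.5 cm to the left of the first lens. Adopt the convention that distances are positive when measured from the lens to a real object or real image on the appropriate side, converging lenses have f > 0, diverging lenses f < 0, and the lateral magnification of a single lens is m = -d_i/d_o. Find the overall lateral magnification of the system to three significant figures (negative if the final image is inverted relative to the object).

-0.0312

Lens 1: 1/d_i1 = 1/f_1 - 1/d_o1 = 1/(-10) - 1/28.5 = -0.13509 cm^-1, so d_i1 = -7.403 cm.
m_1 = -(-7.403)/28.5 = 0.2597.
The intermediate image is virtual, 7.403 cm to the left of lens 1, so d_o2 = L - d_i1 = 48.5 - (-7.403) = 55.903 cm.
Lens 2: 1/d_i2 = 1/f_2 - 1/d_o2 = 1/6 - 1/(55.903) = 0.14878 cm^-1, so d_i2 = 6.721 cm.
m_2 = -(6.721)/(55.903) = -0.1202.
The system's lateral magnification is m_1 m_2 = (0.2597)(-0.1202) = -0.0312.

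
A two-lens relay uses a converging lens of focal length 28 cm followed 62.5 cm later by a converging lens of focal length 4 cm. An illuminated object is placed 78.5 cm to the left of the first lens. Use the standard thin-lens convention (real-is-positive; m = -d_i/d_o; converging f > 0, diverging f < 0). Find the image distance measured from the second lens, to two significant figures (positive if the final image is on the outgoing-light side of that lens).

5.1 cm

First lens: d_i1 = 1/(1/28 - 1/78.5) = 43.525 cm.
That image sits 18.975 cm in front of the second lens, so d_o2 = 18.975 cm.
Second lens: d_i2 = 1/(1/4 - 1/(18.975)) = 5.068 cm.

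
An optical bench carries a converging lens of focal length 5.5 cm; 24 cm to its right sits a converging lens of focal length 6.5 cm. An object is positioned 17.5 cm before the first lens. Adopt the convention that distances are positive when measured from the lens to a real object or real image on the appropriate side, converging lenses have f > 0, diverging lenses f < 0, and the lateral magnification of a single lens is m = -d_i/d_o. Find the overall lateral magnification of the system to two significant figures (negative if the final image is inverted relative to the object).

0.31

Lens 1: 1/d_i1 = 1/f_1 - 1/d_o1 = 1/5.5 - 1/17.5 = 0.12468 cm^-1, so d_i1 = 8.021 cm.
m_1 = -(8.021)/17.5 = -0.4583.
Object distance for lens 2: d_o2 = 24 - 8.021 = 15.979 cm.
Lens 2: 1/d_i2 = 1/f_2 - 1/d_o2 = 1/6.5 - 1/(15.979) = 0.09126 cm^-1, so d_i2 = 10.957 cm.
m_2 = -(10.957)/(15.979) = -0.6857.
Total m = m_1 x m_2 = (-0.4583)(-0.6857) = 0.3143.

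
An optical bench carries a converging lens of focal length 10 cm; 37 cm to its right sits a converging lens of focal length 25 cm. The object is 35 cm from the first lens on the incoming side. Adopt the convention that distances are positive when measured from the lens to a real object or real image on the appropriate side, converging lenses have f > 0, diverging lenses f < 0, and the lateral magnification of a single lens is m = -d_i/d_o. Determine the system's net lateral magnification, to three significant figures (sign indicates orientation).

-5.00

First lens: d_i1 = 1/(1/10 - 1/35) = 14.000 cm.
m_1 = -(14.000)/35 = -0.4000.
That image sits 23.000 cm in front of the second lens, so d_o2 = 23.000 cm.
Second lens: d_i2 = 1/(1/25 - 1/(23.000)) = -287.500 cm.
m_2 = -(-287.500)/(23.000) = 12.5000.
The system's lateral magnification is m_1 m_2 = (-0.4000)(12.5000) = -5.0000.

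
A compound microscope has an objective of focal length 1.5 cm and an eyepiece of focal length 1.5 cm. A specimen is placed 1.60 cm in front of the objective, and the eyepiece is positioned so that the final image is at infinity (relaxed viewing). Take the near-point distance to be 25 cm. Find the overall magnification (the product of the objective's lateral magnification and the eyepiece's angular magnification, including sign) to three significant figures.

-250

Objective: 1/d_i = 1/f_obj - 1/d_o = 1/1.5 - 1/1.60 = 0.04167 cm^-1, so d_i = 24.000 cm.
m_obj = -d_i/d_o = -24.000/1.60 = -15.000.
Eyepiece angular magnification (image at infinity): M_eye = D/f_e = 25/1.5 = 16.667.
Overall M = m_obj x M_eye = (-15.000)(16.667) = -250.00.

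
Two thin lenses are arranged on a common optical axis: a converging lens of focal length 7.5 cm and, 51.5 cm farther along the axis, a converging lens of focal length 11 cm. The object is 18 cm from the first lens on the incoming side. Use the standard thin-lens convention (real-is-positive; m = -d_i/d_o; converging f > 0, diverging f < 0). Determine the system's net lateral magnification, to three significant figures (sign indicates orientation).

Lens 1: 1/d_i1 = 1/f_1 - 1/d_o1 = 1/7.5 - 1/18 = 0.07778 cm^-1, so d_i1 = 12.857 cm.
m_1 = -(12.857)/18 = -0.7143.
The intermediate image is 12.857 cm to the right of lens 1, so d_o2 = L - d_i1 = 51.5 - 12.857 = 38.643 cm.
Lens 2: 1/d_i2 = 1/f_2 - 1/d_o2 = 1/11 - 1/(38.643) = 0.06503 cm^-1, so d_i2 = 15.377 cm.
m_2 = -(15.377)/(38.643) = -0.3979.
Overall magnification: m = m_1 m_2 = 0.2842.

0.284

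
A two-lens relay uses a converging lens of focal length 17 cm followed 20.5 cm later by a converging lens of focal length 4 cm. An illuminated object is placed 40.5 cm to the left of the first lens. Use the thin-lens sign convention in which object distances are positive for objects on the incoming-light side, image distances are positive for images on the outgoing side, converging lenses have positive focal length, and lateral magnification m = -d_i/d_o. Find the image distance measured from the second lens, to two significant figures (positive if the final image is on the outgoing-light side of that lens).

First lens: d_i1 = 1/(1/17 - 1/40.5) = 29.298 cm.
Since 29.298 cm > 20.5 cm, the first image lies past the second lens and serves as a virtual object: d_o2 = L - d_i1 = -8.798 cm.
Second lens: d_i2 = 1/(1/4 - 1/(-8.798)) = 2.750 cm.

2.7 cm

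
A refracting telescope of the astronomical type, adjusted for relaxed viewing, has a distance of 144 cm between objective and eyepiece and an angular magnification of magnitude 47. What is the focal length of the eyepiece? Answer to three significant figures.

3.00 cm

In normal adjustment the tube length equals f_obj + f_eye and |M| = f_obj/f_eye.
So f_obj = 47 f_eye and 47 f_eye + f_eye = 144 cm, giving f_eye = 144/48 = 3.000 cm and f_obj = 141.000 cm.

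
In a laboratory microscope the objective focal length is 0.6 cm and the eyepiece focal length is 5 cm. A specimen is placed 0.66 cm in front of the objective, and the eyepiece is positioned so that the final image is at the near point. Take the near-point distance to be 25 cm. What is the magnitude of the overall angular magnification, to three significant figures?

Objective: 1/d_i = 1/f_obj - 1/d_o = 1/0.6 - 1/0.66 = 0.15152 cm^-1, so d_i = 6.600 cm.
m_obj = -d_i/d_o = -6.600/0.66 = -10.000.
Eyepiece angular magnification (image at near point): M_eye = 1 + D/f_e = 1 + 25/5 = 6.000.
Overall M = m_obj x M_eye = (-10.000)(6.000) = -60.00.
|M| = 60.00.

60.0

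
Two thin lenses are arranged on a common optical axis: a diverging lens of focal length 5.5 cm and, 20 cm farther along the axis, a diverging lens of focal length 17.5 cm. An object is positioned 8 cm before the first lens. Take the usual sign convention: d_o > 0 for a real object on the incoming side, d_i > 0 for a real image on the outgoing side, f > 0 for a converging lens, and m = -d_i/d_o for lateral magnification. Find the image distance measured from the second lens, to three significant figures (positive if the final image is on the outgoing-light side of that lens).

Applying the thin-lens equation to the first lens, 1/(-5.5) = 1/8 + 1/d_i1, which gives d_i1 = -3.259 cm.
The intermediate image is virtual, 3.259 cm to the left of lens 1, so d_o2 = L - d_i1 = 20 - (-3.259) = 23.259 cm.
Applying the thin-lens equation again with f_2 = -17.5 cm and d_o2 = 23.259 cm gives d_i2 = -9.986 cm.

-9.99 cm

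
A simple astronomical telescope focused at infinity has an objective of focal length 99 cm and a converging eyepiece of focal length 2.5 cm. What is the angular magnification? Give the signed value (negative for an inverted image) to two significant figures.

-40

M = -f_obj/f_eye = -99/(2.5) = -39.600.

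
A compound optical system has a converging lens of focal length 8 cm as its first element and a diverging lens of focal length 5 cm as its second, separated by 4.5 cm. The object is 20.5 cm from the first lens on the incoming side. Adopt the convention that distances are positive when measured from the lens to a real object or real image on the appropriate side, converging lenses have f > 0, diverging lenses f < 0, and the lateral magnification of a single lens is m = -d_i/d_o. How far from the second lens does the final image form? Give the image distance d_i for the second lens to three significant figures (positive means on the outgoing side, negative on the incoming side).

First lens: d_i1 = 1/(1/8 - 1/20.5) = 13.120 cm.
Since 13.120 cm > 4.5 cm, the first image lies past the second lens and serves as a virtual object: d_o2 = L - d_i1 = -8.620 cm.
Second lens: d_i2 = 1/(1/(-5) - 1/(-8.620)) = -11.906 cm.

-11.9 cm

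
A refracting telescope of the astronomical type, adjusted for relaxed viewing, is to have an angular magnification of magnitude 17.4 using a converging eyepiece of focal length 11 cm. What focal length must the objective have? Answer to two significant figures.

190 cm

|M| = f_obj/|f_eye|, so f_obj = |M| x |f_eye| = 17.4 x 11 = 191.400 cm.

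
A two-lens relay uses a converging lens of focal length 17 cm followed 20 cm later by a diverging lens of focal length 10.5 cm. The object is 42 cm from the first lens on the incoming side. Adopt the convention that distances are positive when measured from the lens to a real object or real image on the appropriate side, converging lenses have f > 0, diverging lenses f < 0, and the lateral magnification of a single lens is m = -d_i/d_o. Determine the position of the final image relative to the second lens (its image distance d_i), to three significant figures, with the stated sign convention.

46.3 cm

Lens 1: 1/d_i1 = 1/f_1 - 1/d_o1 = 1/17 - 1/42 = 0.03501 cm^-1, so d_i1 = 28.560 cm.
This image would form 28.560 cm past lens 1, i.e. 8.560 cm beyond lens 2, so it is a virtual object for lens 2: d_o2 = 20 - 28.560 = -8.560 cm.
Lens 2: 1/d_i2 = 1/f_2 - 1/d_o2 = 1/(-10.5) - 1/(-8.560) = 0.02158 cm^-1, so d_i2 = 46.330 cm.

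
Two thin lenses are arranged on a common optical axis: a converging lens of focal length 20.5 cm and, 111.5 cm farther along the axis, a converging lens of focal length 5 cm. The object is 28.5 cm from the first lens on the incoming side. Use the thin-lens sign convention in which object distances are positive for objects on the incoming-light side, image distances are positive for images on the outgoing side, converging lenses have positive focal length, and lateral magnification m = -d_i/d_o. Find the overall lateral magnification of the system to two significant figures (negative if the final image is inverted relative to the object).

Applying the thin-lens equation to the first lens, 1/20.5 = 1/28.5 + 1/d_i1, which gives d_i1 = 73.031 cm.
Its lateral magnification is m_1 = -d_i1/d_o1 = -(73.031)/28.5 = -2.5625.
That image sits 38.469 cm in front of the second lens, so d_o2 = 38.469 cm.
Applying the thin-lens equation again with f_2 = 5 cm and d_o2 = 38.469 cm gives d_i2 = 5.747 cm.
m_2 = -(5.747)/(38.469) = -0.1494.
Total m = m_1 x m_2 = (-2.5625)(-0.1494) = 0.3828.

0.38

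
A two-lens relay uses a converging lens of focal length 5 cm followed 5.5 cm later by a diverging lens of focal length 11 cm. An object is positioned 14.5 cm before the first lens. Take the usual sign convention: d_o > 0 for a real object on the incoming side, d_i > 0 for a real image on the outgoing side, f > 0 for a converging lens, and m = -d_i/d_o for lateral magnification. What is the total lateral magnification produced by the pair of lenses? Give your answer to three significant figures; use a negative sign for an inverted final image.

-0.653

Lens 1: 1/d_i1 = 1/f_1 - 1/d_o1 = 1/5 - 1/14.5 = 0.13103 cm^-1, so d_i1 = 7.632 cm.
m_1 = -(7.632)/14.5 = -0.5263.
Since 7.632 cm > 5.5 cm, the first image lies past the second lens and serves as a virtual object: d_o2 = L - d_i1 = -2.132 cm.
Lens 2: 1/d_i2 = 1/f_2 - 1/d_o2 = 1/(-11) - 1/(-2.132) = 0.37823 cm^-1, so d_i2 = 2.644 cm.
m_2 = -(2.644)/(-2.132) = 1.2404.
Overall magnification: m = m_1 m_2 = -0.6528.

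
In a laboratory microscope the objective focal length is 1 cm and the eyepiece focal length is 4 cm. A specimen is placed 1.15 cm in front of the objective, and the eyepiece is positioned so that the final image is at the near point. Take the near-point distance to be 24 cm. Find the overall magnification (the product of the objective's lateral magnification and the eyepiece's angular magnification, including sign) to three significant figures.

Objective: 1/d_i = 1/f_obj - 1/d_o = 1/1 - 1/1.15 = 0.13043 cm^-1, so d_i = 7.667 cm.
m_obj = -d_i/d_o = -7.667/1.15 = -6.667.
Eyepiece angular magnification (image at near point): M_eye = 1 + D/f_e = 1 + 24/4 = 7.000.
Overall M = m_obj x M_eye = (-6.667)(7.000) = -46.67.

-46.7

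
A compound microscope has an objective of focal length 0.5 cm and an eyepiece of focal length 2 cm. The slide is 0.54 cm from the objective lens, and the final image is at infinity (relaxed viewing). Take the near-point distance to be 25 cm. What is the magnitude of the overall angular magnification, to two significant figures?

160

Objective: 1/d_i = 1/f_obj - 1/d_o = 1/0.5 - 1/0.54 = 0.14815 cm^-1, so d_i = 6.750 cm.
m_obj = -d_i/d_o = -6.750/0.54 = -12.500.
Eyepiece angular magnification (image at infinity): M_eye = D/f_e = 25/2 = 12.500.
Overall M = m_obj x M_eye = (-12.500)(12.500) = -156.25.
|M| = 156.25.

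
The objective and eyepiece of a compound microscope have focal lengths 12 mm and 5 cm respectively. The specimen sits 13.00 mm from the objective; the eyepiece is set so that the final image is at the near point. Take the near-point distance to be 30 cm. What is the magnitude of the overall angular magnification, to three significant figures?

84.0

Convert to cm: f_obj = 12 mm = 1.2 cm; d_o = 13.00 mm = 1.30 cm.
Objective: 1/d_i = 1/f_obj - 1/d_o = 1/1.2 - 1/1.30 = 0.06410 cm^-1, so d_i = 15.600 cm.
m_obj = -d_i/d_o = -15.600/1.30 = -12.000.
Eyepiece angular magnification (image at near point): M_eye = 1 + D/f_e = 1 + 30/5 = 7.000.
Overall M = m_obj x M_eye = (-12.000)(7.000) = -84.00.
|M| = 84.00.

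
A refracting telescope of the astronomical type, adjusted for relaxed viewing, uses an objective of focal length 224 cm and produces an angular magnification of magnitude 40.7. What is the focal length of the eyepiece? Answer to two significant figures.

5.5 cm

|M| = f_obj/f_eye, so f_eye = f_obj/|M| = 224/40.7 = 5.504 cm.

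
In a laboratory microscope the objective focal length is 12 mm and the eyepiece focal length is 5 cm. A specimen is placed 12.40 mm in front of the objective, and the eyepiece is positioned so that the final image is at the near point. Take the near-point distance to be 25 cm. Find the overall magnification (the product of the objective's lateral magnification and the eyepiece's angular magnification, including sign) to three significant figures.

-180

Convert to cm: f_obj = 12 mm = 1.2 cm; d_o = 12.40 mm = 1.24 cm.
Objective: 1/d_i = 1/f_obj - 1/d_o = 1/1.2 - 1/1.24 = 0.02688 cm^-1, so d_i = 37.200 cm.
m_obj = -d_i/d_o = -37.200/1.24 = -30.000.
Eyepiece angular magnification (image at near point): M_eye = 1 + D/f_e = 1 + 25/5 = 6.000.
Overall M = m_obj x M_eye = (-30.000)(6.000) = -180.00.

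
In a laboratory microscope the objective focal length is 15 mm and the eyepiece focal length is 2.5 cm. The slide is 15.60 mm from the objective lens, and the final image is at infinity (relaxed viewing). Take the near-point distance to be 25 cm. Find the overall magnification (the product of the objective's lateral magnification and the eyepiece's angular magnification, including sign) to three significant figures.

-250

Convert to cm: f_obj = 15 mm = 1.5 cm; d_o = 15.60 mm = 1.56 cm.
Objective: 1/d_i = 1/f_obj - 1/d_o = 1/1.5 - 1/1.56 = 0.02564 cm^-1, so d_i = 39.000 cm.
m_obj = -d_i/d_o = -39.000/1.56 = -25.000.
Eyepiece angular magnification (image at infinity): M_eye = D/f_e = 25/2.5 = 10.000.
Overall M = m_obj x M_eye = (-25.000)(10.000) = -250.00.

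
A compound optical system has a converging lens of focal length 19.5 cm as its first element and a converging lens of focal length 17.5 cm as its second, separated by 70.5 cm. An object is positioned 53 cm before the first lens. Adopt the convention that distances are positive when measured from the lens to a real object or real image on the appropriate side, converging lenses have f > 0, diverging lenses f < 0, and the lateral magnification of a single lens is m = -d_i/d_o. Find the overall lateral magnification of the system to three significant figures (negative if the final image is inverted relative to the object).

Lens 1: 1/d_i1 = 1/f_1 - 1/d_o1 = 1/19.5 - 1/53 = 0.03241 cm^-1, so d_i1 = 30.851 cm.
m_1 = -(30.851)/53 = -0.5821.
That image sits 39.649 cm in front of the second lens, so d_o2 = 39.649 cm.
Lens 2: 1/d_i2 = 1/f_2 - 1/d_o2 = 1/17.5 - 1/(39.649) = 0.03192 cm^-1, so d_i2 = 31.327 cm.
m_2 = -(31.327)/(39.649) = -0.7901.
Overall magnification: m = m_1 m_2 = 0.4599.

0.460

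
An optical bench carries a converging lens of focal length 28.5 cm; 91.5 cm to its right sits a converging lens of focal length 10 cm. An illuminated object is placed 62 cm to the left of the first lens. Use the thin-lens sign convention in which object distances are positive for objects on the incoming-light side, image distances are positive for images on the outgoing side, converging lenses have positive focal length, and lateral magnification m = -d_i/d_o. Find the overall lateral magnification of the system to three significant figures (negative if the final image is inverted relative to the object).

0.296

Lens 1: 1/d_i1 = 1/f_1 - 1/d_o1 = 1/28.5 - 1/62 = 0.01896 cm^-1, so d_i1 = 52.746 cm.
m_1 = -(52.746)/62 = -0.8507.
The intermediate image is 52.746 cm to the right of lens 1, so d_o2 = L - d_i1 = 91.5 - 52.746 = 38.754 cm.
Lens 2: 1/d_i2 = 1/f_2 - 1/d_o2 = 1/10 - 1/(38.754) = 0.07420 cm^-1, so d_i2 = 13.478 cm.
m_2 = -(13.478)/(38.754) = -0.3478.
Overall magnification: m = m_1 m_2 = 0.2959.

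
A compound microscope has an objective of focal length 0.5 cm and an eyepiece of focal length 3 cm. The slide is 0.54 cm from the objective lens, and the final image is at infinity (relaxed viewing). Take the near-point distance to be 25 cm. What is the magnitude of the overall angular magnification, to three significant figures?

104

Objective: 1/d_i = 1/f_obj - 1/d_o = 1/0.5 - 1/0.54 = 0.14815 cm^-1, so d_i = 6.750 cm.
m_obj = -d_i/d_o = -6.750/0.54 = -12.500.
Eyepiece angular magnification (image at infinity): M_eye = D/f_e = 25/3 = 8.333.
Overall M = m_obj x M_eye = (-12.500)(8.333) = -104.17.
|M| = 104.17.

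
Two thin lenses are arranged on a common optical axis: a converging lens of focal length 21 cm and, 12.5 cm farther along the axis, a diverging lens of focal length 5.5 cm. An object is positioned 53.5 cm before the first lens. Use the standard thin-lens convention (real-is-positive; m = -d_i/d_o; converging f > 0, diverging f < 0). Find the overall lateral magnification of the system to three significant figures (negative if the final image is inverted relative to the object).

0.214

First lens: d_i1 = 1/(1/21 - 1/53.5) = 34.569 cm.
m_1 = -(34.569)/53.5 = -0.6462.
Since 34.569 cm > 12.5 cm, the first image lies past the second lens and serves as a virtual object: d_o2 = L - d_i1 = -22.069 cm.
Second lens: d_i2 = 1/(1/(-5.5) - 1/(-22.069)) = -7.326 cm.
m_2 = -(-7.326)/(-22.069) = -0.3319.
The system's lateral magnification is m_1 m_2 = (-0.6462)(-0.3319) = 0.2145.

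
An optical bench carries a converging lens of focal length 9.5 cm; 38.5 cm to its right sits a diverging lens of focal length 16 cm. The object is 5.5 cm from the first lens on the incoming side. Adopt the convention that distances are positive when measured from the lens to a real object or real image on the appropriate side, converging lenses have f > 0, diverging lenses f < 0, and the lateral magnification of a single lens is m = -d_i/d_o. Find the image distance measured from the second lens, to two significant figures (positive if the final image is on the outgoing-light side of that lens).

First lens: d_i1 = 1/(1/9.5 - 1/5.5) = -13.062 cm.
With d_i1 < 0 the first image is virtual and lies on the object side; the object distance for lens 2 is d_o2 = 38.5 - (-13.062) = 51.562 cm.
Second lens: d_i2 = 1/(1/(-16) - 1/(51.562)) = -12.211 cm.

-12 cm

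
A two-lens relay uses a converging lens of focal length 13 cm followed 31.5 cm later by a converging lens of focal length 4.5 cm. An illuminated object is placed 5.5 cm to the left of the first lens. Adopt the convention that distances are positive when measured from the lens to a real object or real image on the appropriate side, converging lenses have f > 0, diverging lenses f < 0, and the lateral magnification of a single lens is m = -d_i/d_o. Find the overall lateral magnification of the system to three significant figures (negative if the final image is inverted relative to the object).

Lens 1: 1/d_i1 = 1/f_1 - 1/d_o1 = 1/13 - 1/5.5 = -0.10490 cm^-1, so d_i1 = -9.533 cm.
m_1 = -(-9.533)/5.5 = 1.7333.
The intermediate image is virtual, 9.533 cm to the left of lens 1, so d_o2 = L - d_i1 = 31.5 - (-9.533) = 41.033 cm.
Lens 2: 1/d_i2 = 1/f_2 - 1/d_o2 = 1/4.5 - 1/(41.033) = 0.19785 cm^-1, so d_i2 = 5.054 cm.
m_2 = -(5.054)/(41.033) = -0.1232.
The system's lateral magnification is m_1 m_2 = (1.7333)(-0.1232) = -0.2135.

-0.214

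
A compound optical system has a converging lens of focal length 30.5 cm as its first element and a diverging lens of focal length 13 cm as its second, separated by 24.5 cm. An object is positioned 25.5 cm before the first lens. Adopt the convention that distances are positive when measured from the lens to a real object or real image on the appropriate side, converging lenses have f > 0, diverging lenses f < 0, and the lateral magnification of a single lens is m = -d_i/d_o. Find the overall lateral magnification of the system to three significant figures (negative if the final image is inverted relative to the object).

0.411

Applying the thin-lens equation to the first lens, 1/30.5 = 1/25.5 + 1/d_i1, which gives d_i1 = -155.550 cm.
Its lateral magnification is m_1 = -d_i1/d_o1 = -(-155.550)/25.5 = 6.1000.
The intermediate image is virtual, 155.550 cm to the left of lens 1, so d_o2 = L - d_i1 = 24.5 - (-155.550) = 180.050 cm.
Applying the thin-lens equation again with f_2 = -13 cm and d_o2 = 180.050 cm gives d_i2 = -12.125 cm.
m_2 = -(-12.125)/(180.050) = 0.0673.
Overall magnification: m = m_1 m_2 = 0.4108.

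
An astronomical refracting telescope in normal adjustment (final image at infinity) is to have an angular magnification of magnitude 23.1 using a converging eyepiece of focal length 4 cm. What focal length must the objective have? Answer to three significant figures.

92.4 cm

|M| = f_obj/|f_eye|, so f_obj = |M| x |f_eye| = 23.1 x 4 = 92.400 cm.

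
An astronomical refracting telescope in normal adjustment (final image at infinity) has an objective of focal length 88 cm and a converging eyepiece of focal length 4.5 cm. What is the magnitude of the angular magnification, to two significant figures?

|M| = f_obj/|f_eye| = 88/4.5 = 19.556.

20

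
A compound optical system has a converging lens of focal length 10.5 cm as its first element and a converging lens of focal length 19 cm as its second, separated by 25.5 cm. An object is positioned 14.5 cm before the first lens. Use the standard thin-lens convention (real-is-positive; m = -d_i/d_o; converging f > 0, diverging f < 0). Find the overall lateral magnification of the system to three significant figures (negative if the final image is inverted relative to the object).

-1.58

Applying the thin-lens equation to the first lens, 1/10.5 = 1/14.5 + 1/d_i1, which gives d_i1 = 38.063 cm.
Its lateral magnification is m_1 = -d_i1/d_o1 = -(38.063)/14.5 = -2.6250.
Since 38.063 cm > 25.5 cm, the first image lies past the second lens and serves as a virtual object: d_o2 = L - d_i1 = -12.563 cm.
Applying the thin-lens equation again with f_2 = 19 cm and d_o2 = -12.563 cm gives d_i2 = 7.562 cm.
m_2 = -(7.562)/(-12.563) = 0.6020.
Overall magnification: m = m_1 m_2 = -1.5802.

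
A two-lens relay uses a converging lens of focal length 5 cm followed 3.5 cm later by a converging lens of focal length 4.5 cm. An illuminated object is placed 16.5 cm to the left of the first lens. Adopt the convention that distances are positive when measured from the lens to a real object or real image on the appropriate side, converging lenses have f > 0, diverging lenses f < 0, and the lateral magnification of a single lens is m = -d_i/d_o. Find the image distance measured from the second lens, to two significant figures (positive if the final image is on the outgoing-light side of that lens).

2.0 cm

Lens 1: 1/d_i1 = 1/f_1 - 1/d_o1 = 1/5 - 1/16.5 = 0.13939 cm^-1, so d_i1 = 7.174 cm.
Since 7.174 cm > 3.5 cm, the first image lies past the second lens and serves as a virtual object: d_o2 = L - d_i1 = -3.674 cm.
Lens 2: 1/d_i2 = 1/f_2 - 1/d_o2 = 1/4.5 - 1/(-3.674) = 0.49441 cm^-1, so d_i2 = 2.023 cm.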